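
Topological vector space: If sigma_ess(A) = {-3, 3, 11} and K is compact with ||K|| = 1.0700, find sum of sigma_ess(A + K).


By Weyl's theorem, the essential spectrum is invariant under compact perturbations.
sigma_ess(A + K) = sigma_ess(A) = {-3, 3, 11}
Sum = -3 + 3 + 11 = 11

11


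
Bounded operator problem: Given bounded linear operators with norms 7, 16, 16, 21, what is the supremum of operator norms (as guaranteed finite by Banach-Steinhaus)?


By the Uniform Boundedness Principle, the supremum of norms is finite.
sup_k ||T_k|| = max(7, 16, 16, 21) = 21

21


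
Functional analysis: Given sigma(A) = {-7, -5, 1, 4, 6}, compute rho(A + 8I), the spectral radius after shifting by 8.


Spectrum of A + 8I = {1, 3, 9, 12, 14}
Spectral radius = max |lambda| over the shifted spectrum
= max(1, 3, 9, 12, 14) = 14

14


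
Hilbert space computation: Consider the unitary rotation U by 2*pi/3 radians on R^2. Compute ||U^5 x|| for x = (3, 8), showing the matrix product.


U is a rotation by theta = 2*pi/3
U^5 = rotation by 5*theta = 10*pi/3 = 4*pi/3 (mod 2*pi)
cos(4*pi/3) = -0.5000, sin(4*pi/3) = -0.8660
U^5 x = (-0.5000 * 3 - -0.8660 * 8, -0.8660 * 3 + -0.5000 * 8)
= (5.4282, -6.5981)
||U^5 x|| = sqrt(5.4282^2 + (-6.5981)^2) = sqrt(73.0000) = 8.5440

8.5440


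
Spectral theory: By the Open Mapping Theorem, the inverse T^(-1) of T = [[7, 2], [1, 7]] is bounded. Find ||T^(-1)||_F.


det(T) = 7*7 - 2*1 = 47
T^(-1) = (1/47) * [[7, -2], [-1, 7]] = [[0.1489, -0.0426], [-0.0213, 0.1489]]
||T^(-1)||_F^2 = 0.1489^2 + (-0.0426)^2 + (-0.0213)^2 + 0.1489^2 = 0.0466
||T^(-1)||_F = sqrt(0.0466) = 0.2159

0.2159


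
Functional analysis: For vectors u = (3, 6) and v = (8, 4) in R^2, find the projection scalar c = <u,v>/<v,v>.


Computing <u,v> = 3*8 + 6*4 = 48
Computing <v,v> = 8^2 + 4^2 = 80
Projection coefficient = 48/80 = 0.6000

0.6000


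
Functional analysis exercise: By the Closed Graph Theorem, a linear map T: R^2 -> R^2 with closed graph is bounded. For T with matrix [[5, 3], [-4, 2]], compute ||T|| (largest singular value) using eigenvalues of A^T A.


A^T A = [[41, 7], [7, 13]]
trace(A^T A) = 54, det(A^T A) = 484
discriminant = 54^2 - 4*484 = 980
Largest eigenvalue of A^T A = (trace + sqrt(disc))/2 = 42.6525
||T|| = sqrt(42.6525) = 6.5309

6.5309


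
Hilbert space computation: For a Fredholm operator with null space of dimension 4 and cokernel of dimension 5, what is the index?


The Fredholm index is defined as ind(T) = dim(ker T) - dim(coker T)
= 4 - 5
= -1

-1


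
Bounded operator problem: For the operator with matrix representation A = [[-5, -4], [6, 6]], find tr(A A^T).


trace(A * A^T) = sum of squares of all entries
= (-5)^2 + (-4)^2 + 6^2 + 6^2
= 25 + 16 + 36 + 36
= 113

113


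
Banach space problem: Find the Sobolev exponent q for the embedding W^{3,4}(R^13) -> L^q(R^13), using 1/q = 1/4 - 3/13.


Using the Sobolev embedding formula: 1/q = 1/p - k/n
1/q = 1/4 - 3/13 = 1/52
q = 1/(1/52) = 52

52.0000


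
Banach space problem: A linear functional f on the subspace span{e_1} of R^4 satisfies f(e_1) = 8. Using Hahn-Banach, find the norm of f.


The norm of f is given by ||f|| = sup_{||x||=1} |f(x)|.
On span{e_1}, ||e_1|| = 1, so ||f|| = |f(e_1)| / ||e_1||
= |8| / 1 = 8.0000

8.0000


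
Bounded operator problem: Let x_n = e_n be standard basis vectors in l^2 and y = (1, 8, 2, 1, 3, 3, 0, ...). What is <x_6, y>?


x_6 = e_6 is the standard basis vector with 1 in position 6.
<x_6, y> = y_6 = 3
As n -> infinity, <x_n, y> -> 0, confirming weak convergence of (x_n) to 0.

3


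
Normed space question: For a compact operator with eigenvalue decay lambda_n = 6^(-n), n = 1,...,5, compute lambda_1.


The eigenvalue formula gives lambda_1 = 1/6^1
= 1/6
= 0.1667

0.1667


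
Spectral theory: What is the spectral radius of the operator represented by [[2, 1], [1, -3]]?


For a 2x2 matrix, eigenvalues satisfy lambda^2 - (trace)*lambda + det = 0
trace = 2 + -3 = -1
det = 2*-3 - 1*1 = -7
discriminant = (-1)^2 - 4*(-7) = 29
spectral radius = max |eigenvalue| = 3.1926

3.1926


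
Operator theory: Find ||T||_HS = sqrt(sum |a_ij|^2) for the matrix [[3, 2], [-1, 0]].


The Hilbert-Schmidt norm is sqrt(sum of squares of all entries).
Sum of squares = 3^2 + 2^2 + (-1)^2 + 0^2
= 9 + 4 + 1 + 0 = 14
||T||_HS = sqrt(14) = 3.7417

3.7417


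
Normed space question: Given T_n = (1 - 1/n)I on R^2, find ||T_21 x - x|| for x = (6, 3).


T_21 x - x = (1 - 1/21)x - x = -x/21
||x|| = sqrt(45) = 6.7082
||T_21 x - x|| = ||x||/21 = 6.7082/21 = 0.3194

0.3194


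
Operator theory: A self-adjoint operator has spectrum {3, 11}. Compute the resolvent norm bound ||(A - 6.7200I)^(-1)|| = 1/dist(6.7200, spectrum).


dist(6.7200, {3, 11}) = min(|6.7200 - 3|, |6.7200 - 11|)
= min(3.7200, 4.2800) = 3.7200
Resolvent bound = 1/3.7200 = 0.2688

0.2688


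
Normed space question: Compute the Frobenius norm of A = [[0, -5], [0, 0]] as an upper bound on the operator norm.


||A||_F^2 = sum a_ij^2
= 0^2 + (-5)^2 + 0^2 + 0^2
= 0 + 25 + 0 + 0 = 25
||A||_F = sqrt(25) = 5.0000

5.0000


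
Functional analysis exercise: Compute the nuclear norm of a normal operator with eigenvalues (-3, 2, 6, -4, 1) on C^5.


For a normal operator, singular values equal |eigenvalues|.
Trace norm = sum |lambda_i| = 3 + 2 + 6 + 4 + 1
= 16

16


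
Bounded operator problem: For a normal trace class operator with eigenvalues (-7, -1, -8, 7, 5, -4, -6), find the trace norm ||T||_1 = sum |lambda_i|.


For a normal operator, singular values equal |eigenvalues|.
Trace norm = sum |lambda_i| = 7 + 1 + 8 + 7 + 5 + 4 + 6
= 38

38


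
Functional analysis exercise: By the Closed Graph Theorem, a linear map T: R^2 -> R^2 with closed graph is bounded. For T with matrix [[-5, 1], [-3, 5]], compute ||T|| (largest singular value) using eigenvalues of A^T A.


A^T A = [[34, -20], [-20, 26]]
trace(A^T A) = 60, det(A^T A) = 484
discriminant = 60^2 - 4*484 = 1664
Largest eigenvalue of A^T A = (trace + sqrt(disc))/2 = 50.3961
||T|| = sqrt(50.3961) = 7.0990

7.0990


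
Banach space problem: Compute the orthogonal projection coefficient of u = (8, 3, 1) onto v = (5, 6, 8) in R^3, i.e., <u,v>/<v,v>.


Computing <u,v> = 8*5 + 3*6 + 1*8 = 66
Computing <v,v> = 5^2 + 6^2 + 8^2 = 125
Projection coefficient = 66/125 = 0.5280

0.5280


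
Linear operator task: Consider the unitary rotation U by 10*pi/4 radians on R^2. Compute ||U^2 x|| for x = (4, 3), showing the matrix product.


U is a rotation by theta = 10*pi/4
U^2 = rotation by 2*theta = 20*pi/4 = 4*pi/4 (mod 2*pi)
cos(4*pi/4) = -1.0000, sin(4*pi/4) = 0.0000
U^2 x = (-1.0000 * 4 - 0.0000 * 3, 0.0000 * 4 + -1.0000 * 3)
= (-4.0000, -3.0000)
||U^2 x|| = sqrt((-4.0000)^2 + (-3.0000)^2) = sqrt(25.0000) = 5.0000

5.0000


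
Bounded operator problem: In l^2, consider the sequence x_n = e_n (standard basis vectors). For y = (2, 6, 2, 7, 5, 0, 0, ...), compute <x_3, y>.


x_3 = e_3 is the standard basis vector with 1 in position 3.
<x_3, y> = y_3 = 2
As n -> infinity, <x_n, y> -> 0, confirming weak convergence of (x_n) to 0.

2


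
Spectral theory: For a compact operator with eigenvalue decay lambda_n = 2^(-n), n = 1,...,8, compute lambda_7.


The eigenvalue formula gives lambda_7 = 1/2^7
= 1/128
= 0.0078

0.0078


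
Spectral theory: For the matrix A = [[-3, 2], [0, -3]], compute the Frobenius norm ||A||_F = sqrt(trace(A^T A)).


||A||_F^2 = sum a_ij^2
= (-3)^2 + 2^2 + 0^2 + (-3)^2
= 9 + 4 + 0 + 9 = 22
||A||_F = sqrt(22) = 4.6904

4.6904


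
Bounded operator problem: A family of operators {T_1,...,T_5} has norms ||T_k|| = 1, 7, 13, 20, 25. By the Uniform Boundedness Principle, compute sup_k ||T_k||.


By the Uniform Boundedness Principle, the supremum of norms is finite.
sup_k ||T_k|| = max(1, 7, 13, 20, 25) = 25

25


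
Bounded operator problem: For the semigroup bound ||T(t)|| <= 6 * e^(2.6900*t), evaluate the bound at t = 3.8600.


||T(3.8600)|| <= 6 * exp(2.6900 * 3.8600)
= 6 * exp(10.3834)
= 6 * 32318.6583
= 193911.9500

193911.9500


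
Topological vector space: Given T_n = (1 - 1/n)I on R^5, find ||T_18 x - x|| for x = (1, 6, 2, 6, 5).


T_18 x - x = (1 - 1/18)x - x = -x/18
||x|| = sqrt(102) = 10.0995
||T_18 x - x|| = ||x||/18 = 10.0995/18 = 0.5611

0.5611


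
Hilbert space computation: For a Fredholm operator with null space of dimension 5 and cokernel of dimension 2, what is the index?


The Fredholm index is defined as ind(T) = dim(ker T) - dim(coker T)
= 5 - 2
= 3

3


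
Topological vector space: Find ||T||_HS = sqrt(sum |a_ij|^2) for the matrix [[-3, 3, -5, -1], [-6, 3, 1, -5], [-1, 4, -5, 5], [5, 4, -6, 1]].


The Hilbert-Schmidt norm is sqrt(sum of squares of all entries).
Sum of squares = (-3)^2 + 3^2 + (-5)^2 + (-1)^2 + (-6)^2 + 3^2 + 1^2 + (-5)^2 + (-1)^2 + 4^2 + (-5)^2 + 5^2 + 5^2 + 4^2 + (-6)^2 + 1^2
= 9 + 9 + 25 + 1 + 36 + 9 + 1 + 25 + 1 + 16 + 25 + 25 + 25 + 16 + 36 + 1 = 260
||T||_HS = sqrt(260) = 16.1245

16.1245


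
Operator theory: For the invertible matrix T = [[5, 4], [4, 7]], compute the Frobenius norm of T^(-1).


det(T) = 5*7 - 4*4 = 19
T^(-1) = (1/19) * [[7, -4], [-4, 5]] = [[0.3684, -0.2105], [-0.2105, 0.2632]]
||T^(-1)||_F^2 = 0.3684^2 + (-0.2105)^2 + (-0.2105)^2 + 0.2632^2 = 0.2936
||T^(-1)||_F = sqrt(0.2936) = 0.5419

0.5419


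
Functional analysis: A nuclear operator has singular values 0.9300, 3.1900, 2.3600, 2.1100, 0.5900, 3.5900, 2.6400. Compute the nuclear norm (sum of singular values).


The nuclear norm is the sum of all singular values.
||T||_1 = 0.9300 + 3.1900 + 2.3600 + 2.1100 + 0.5900 + 3.5900 + 2.6400
= 15.4100

15.4100


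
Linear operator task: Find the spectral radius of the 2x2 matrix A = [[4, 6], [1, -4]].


For a 2x2 matrix, eigenvalues satisfy lambda^2 - (trace)*lambda + det = 0
trace = 4 + -4 = 0
det = 4*-4 - 6*1 = -22
discriminant = 0^2 - 4*(-22) = 88
spectral radius = max |eigenvalue| = 4.6904

4.6904


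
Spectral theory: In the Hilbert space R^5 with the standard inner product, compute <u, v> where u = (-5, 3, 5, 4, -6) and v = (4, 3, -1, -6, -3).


Computing the standard inner product <u, v> = sum u_i * v_i
= -5*4 + 3*3 + 5*-1 + 4*-6 + -6*-3
= -20 + 9 + -5 + -24 + 18
= -22

-22


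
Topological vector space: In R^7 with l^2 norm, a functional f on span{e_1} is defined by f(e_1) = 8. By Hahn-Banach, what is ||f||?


The norm of f is given by ||f|| = sup_{||x||=1} |f(x)|.
On span{e_1}, ||e_1|| = 1, so ||f|| = |f(e_1)| / ||e_1||
= |8| / 1 = 8.0000

8.0000


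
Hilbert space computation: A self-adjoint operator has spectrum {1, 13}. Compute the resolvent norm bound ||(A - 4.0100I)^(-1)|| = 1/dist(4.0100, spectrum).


dist(4.0100, {1, 13}) = min(|4.0100 - 1|, |4.0100 - 13|)
= min(3.0100, 8.9900) = 3.0100
Resolvent bound = 1/3.0100 = 0.3322

0.3322


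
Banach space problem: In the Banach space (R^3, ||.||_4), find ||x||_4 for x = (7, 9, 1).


The l^4 norm = (sum |x_i|^4)^(1/4)
Sum of 4th powers = 2401 + 6561 + 1 = 8963
||x||_4 = (8963)^(1/4) = 9.7300

9.7300


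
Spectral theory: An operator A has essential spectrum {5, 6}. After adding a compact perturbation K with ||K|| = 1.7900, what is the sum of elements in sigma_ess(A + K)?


By Weyl's theorem, the essential spectrum is invariant under compact perturbations.
sigma_ess(A + K) = sigma_ess(A) = {5, 6}
Sum = 5 + 6 = 11

11


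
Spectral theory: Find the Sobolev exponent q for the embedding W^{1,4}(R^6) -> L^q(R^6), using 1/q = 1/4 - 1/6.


Using the Sobolev embedding formula: 1/q = 1/p - k/n
1/q = 1/4 - 1/6 = 1/12
q = 1/(1/12) = 12

12.0000


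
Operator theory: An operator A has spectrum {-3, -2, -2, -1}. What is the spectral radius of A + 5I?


Spectrum of A + 5I = {2, 3, 3, 4}
Spectral radius = max |lambda| over the shifted spectrum
= max(2, 3, 3, 4) = 4

4


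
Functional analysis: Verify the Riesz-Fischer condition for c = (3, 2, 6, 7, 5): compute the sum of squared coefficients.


sum |c_n|^2 = 3^2 + 2^2 + 6^2 + 7^2 + 5^2
= 9 + 4 + 36 + 49 + 25
= 123

123


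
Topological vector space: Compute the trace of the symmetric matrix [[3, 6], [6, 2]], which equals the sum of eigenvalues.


For a self-adjoint (symmetric) matrix, the eigenvalues are real.
The sum of eigenvalues equals the trace of the matrix.
trace = 3 + 2 = 5

5


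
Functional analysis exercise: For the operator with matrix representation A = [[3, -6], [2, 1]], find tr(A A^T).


trace(A * A^T) = sum of squares of all entries
= 3^2 + (-6)^2 + 2^2 + 1^2
= 9 + 36 + 4 + 1
= 50

50


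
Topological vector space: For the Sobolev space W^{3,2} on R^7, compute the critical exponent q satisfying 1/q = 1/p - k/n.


Using the Sobolev embedding formula: 1/q = 1/p - k/n
1/q = 1/2 - 3/7 = 1/14
q = 1/(1/14) = 14

14.0000


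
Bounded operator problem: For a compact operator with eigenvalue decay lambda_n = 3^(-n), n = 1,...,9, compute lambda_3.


The eigenvalue formula gives lambda_3 = 1/3^3
= 1/27
= 0.0370

0.0370


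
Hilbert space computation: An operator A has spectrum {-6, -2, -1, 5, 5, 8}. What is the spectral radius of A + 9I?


Spectrum of A + 9I = {3, 7, 8, 14, 14, 17}
Spectral radius = max |lambda| over the shifted spectrum
= max(3, 7, 8, 14, 14, 17) = 17

17


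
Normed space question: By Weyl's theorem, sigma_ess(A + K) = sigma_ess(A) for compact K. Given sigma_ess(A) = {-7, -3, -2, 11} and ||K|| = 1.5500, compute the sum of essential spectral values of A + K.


By Weyl's theorem, the essential spectrum is invariant under compact perturbations.
sigma_ess(A + K) = sigma_ess(A) = {-7, -3, -2, 11}
Sum = -7 + -3 + -2 + 11 = -1

-1


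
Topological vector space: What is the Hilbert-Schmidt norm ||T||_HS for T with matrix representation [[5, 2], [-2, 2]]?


The Hilbert-Schmidt norm is sqrt(sum of squares of all entries).
Sum of squares = 5^2 + 2^2 + (-2)^2 + 2^2
= 25 + 4 + 4 + 4 = 37
||T||_HS = sqrt(37) = 6.0828

6.0828


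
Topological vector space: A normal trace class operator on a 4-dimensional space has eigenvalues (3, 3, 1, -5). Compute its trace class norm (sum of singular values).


For a normal operator, singular values equal |eigenvalues|.
Trace norm = sum |lambda_i| = 3 + 3 + 1 + 5
= 12

12


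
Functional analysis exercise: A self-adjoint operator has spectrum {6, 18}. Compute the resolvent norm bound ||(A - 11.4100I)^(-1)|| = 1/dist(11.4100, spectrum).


dist(11.4100, {6, 18}) = min(|11.4100 - 6|, |11.4100 - 18|)
= min(5.4100, 6.5900) = 5.4100
Resolvent bound = 1/5.4100 = 0.1848

0.1848


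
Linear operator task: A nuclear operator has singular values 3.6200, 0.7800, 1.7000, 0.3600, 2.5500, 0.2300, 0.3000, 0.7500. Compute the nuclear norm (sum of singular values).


The nuclear norm is the sum of all singular values.
||T||_1 = 3.6200 + 0.7800 + 1.7000 + 0.3600 + 2.5500 + 0.2300 + 0.3000 + 0.7500
= 10.2900

10.2900


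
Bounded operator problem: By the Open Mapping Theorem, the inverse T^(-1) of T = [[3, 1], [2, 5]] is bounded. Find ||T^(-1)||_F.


det(T) = 3*5 - 1*2 = 13
T^(-1) = (1/13) * [[5, -1], [-2, 3]] = [[0.3846, -0.0769], [-0.1538, 0.2308]]
||T^(-1)||_F^2 = 0.3846^2 + (-0.0769)^2 + (-0.1538)^2 + 0.2308^2 = 0.2308
||T^(-1)||_F = sqrt(0.2308) = 0.4804

0.4804


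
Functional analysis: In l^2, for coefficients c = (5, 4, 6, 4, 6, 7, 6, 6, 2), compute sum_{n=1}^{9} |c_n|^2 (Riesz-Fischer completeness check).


sum |c_n|^2 = 5^2 + 4^2 + 6^2 + 4^2 + 6^2 + 7^2 + 6^2 + 6^2 + 2^2
= 25 + 16 + 36 + 16 + 36 + 49 + 36 + 36 + 4
= 254

254


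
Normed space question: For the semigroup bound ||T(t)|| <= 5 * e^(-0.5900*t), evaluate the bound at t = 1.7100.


||T(1.7100)|| <= 5 * exp(-0.5900 * 1.7100)
= 5 * exp(-1.0089)
= 5 * 0.3646
= 1.8231

1.8231


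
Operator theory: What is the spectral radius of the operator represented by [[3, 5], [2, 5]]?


For a 2x2 matrix, eigenvalues satisfy lambda^2 - (trace)*lambda + det = 0
trace = 3 + 5 = 8
det = 3*5 - 5*2 = 5
discriminant = 8^2 - 4*(5) = 44
spectral radius = max |eigenvalue| = 7.3166

7.3166


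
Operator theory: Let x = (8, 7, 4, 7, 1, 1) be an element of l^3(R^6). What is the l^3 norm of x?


The l^3 norm = (sum |x_i|^3)^(1/3)
Sum of 3th powers = 512 + 343 + 64 + 343 + 1 + 1 = 1264
||x||_3 = (1264)^(1/3) = 10.8122

10.8122


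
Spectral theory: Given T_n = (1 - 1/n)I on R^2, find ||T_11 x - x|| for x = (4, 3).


T_11 x - x = (1 - 1/11)x - x = -x/11
||x|| = sqrt(25) = 5.0000
||T_11 x - x|| = ||x||/11 = 5.0000/11 = 0.4545

0.4545


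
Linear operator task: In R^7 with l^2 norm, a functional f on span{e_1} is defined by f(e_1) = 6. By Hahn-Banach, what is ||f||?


The norm of f is given by ||f|| = sup_{||x||=1} |f(x)|.
On span{e_1}, ||e_1|| = 1, so ||f|| = |f(e_1)| / ||e_1||
= |6| / 1 = 6.0000

6.0000


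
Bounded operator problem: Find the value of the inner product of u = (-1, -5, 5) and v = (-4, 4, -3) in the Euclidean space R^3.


Computing the standard inner product <u, v> = sum u_i * v_i
= -1*-4 + -5*4 + 5*-3
= 4 + -20 + -15
= -31

-31


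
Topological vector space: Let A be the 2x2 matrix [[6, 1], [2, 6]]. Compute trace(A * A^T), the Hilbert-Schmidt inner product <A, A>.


trace(A * A^T) = sum of squares of all entries
= 6^2 + 1^2 + 2^2 + 6^2
= 36 + 1 + 4 + 36
= 77

77


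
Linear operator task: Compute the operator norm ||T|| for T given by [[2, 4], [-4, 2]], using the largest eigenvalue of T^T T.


A^T A = [[20, 0], [0, 20]]
trace(A^T A) = 40, det(A^T A) = 400
discriminant = 40^2 - 4*400 = 0
Largest eigenvalue of A^T A = (trace + sqrt(disc))/2 = 20.0000
||T|| = sqrt(20.0000) = 4.4721

4.4721


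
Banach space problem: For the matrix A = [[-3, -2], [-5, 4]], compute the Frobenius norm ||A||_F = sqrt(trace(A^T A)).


||A||_F^2 = sum a_ij^2
= (-3)^2 + (-2)^2 + (-5)^2 + 4^2
= 9 + 4 + 25 + 16 = 54
||A||_F = sqrt(54) = 7.3485

7.3485


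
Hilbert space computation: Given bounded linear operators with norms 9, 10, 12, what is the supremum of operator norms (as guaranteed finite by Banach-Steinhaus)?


By the Uniform Boundedness Principle, the supremum of norms is finite.
sup_k ||T_k|| = max(9, 10, 12) = 12

12


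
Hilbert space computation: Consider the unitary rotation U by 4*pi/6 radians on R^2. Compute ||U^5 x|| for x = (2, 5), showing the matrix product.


U is a rotation by theta = 4*pi/6
U^5 = rotation by 5*theta = 20*pi/6 = 8*pi/6 (mod 2*pi)
cos(8*pi/6) = -0.5000, sin(8*pi/6) = -0.8660
U^5 x = (-0.5000 * 2 - -0.8660 * 5, -0.8660 * 2 + -0.5000 * 5)
= (3.3301, -4.2321)
||U^5 x|| = sqrt(3.3301^2 + (-4.2321)^2) = sqrt(29.0000) = 5.3852

5.3852


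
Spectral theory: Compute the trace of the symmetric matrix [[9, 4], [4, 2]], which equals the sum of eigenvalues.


For a self-adjoint (symmetric) matrix, the eigenvalues are real.
The sum of eigenvalues equals the trace of the matrix.
trace = 9 + 2 = 11

11


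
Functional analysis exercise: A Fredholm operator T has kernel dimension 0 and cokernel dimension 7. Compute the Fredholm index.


The Fredholm index is defined as ind(T) = dim(ker T) - dim(coker T)
= 0 - 7
= -7

-7


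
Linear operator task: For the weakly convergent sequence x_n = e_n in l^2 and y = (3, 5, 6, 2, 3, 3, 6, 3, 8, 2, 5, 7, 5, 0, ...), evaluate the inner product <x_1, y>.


x_1 = e_1 is the standard basis vector with 1 in position 1.
<x_1, y> = y_1 = 3
As n -> infinity, <x_n, y> -> 0, confirming weak convergence of (x_n) to 0.

3


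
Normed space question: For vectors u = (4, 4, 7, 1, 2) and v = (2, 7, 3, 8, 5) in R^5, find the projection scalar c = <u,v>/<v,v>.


Computing <u,v> = 4*2 + 4*7 + 7*3 + 1*8 + 2*5 = 75
Computing <v,v> = 2^2 + 7^2 + 3^2 + 8^2 + 5^2 = 151
Projection coefficient = 75/151 = 0.4967

0.4967


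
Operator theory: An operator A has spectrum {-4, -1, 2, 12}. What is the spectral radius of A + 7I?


Spectrum of A + 7I = {3, 6, 9, 19}
Spectral radius = max |lambda| over the shifted spectrum
= max(3, 6, 9, 19) = 19

19


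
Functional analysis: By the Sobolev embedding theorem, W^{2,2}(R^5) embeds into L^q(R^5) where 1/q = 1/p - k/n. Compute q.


Using the Sobolev embedding formula: 1/q = 1/p - k/n
1/q = 1/2 - 2/5 = 1/10
q = 1/(1/10) = 10

10.0000


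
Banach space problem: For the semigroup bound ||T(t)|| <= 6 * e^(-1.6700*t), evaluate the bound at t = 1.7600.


||T(1.7600)|| <= 6 * exp(-1.6700 * 1.7600)
= 6 * exp(-2.9392)
= 6 * 0.0529
= 0.3174

0.3174


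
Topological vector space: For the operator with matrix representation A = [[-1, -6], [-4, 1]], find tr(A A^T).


trace(A * A^T) = sum of squares of all entries
= (-1)^2 + (-6)^2 + (-4)^2 + 1^2
= 1 + 36 + 16 + 1
= 54

54


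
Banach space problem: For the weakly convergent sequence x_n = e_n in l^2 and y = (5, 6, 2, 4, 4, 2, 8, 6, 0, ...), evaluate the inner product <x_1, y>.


x_1 = e_1 is the standard basis vector with 1 in position 1.
<x_1, y> = y_1 = 5
As n -> infinity, <x_n, y> -> 0, confirming weak convergence of (x_n) to 0.

5


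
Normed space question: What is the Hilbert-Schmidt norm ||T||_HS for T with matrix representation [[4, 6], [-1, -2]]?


The Hilbert-Schmidt norm is sqrt(sum of squares of all entries).
Sum of squares = 4^2 + 6^2 + (-1)^2 + (-2)^2
= 16 + 36 + 1 + 4 = 57
||T||_HS = sqrt(57) = 7.5498

7.5498


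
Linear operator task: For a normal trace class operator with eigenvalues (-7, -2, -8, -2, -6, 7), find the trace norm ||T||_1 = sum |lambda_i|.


For a normal operator, singular values equal |eigenvalues|.
Trace norm = sum |lambda_i| = 7 + 2 + 8 + 2 + 6 + 7
= 32

32


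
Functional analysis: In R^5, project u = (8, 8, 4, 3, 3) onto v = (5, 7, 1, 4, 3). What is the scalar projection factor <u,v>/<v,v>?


Computing <u,v> = 8*5 + 8*7 + 4*1 + 3*4 + 3*3 = 121
Computing <v,v> = 5^2 + 7^2 + 1^2 + 4^2 + 3^2 = 100
Projection coefficient = 121/100 = 1.2100

1.2100


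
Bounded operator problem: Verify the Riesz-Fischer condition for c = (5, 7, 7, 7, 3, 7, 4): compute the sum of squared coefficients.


sum |c_n|^2 = 5^2 + 7^2 + 7^2 + 7^2 + 3^2 + 7^2 + 4^2
= 25 + 49 + 49 + 49 + 9 + 49 + 16
= 246

246


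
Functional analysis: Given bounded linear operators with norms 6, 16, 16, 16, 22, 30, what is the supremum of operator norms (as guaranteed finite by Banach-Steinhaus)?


By the Uniform Boundedness Principle, the supremum of norms is finite.
sup_k ||T_k|| = max(6, 16, 16, 16, 22, 30) = 30

30


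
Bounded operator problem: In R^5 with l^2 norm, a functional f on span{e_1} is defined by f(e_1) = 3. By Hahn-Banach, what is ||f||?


The norm of f is given by ||f|| = sup_{||x||=1} |f(x)|.
On span{e_1}, ||e_1|| = 1, so ||f|| = |f(e_1)| / ||e_1||
= |3| / 1 = 3.0000

3.0000


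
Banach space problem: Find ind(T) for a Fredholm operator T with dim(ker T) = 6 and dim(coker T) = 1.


The Fredholm index is defined as ind(T) = dim(ker T) - dim(coker T)
= 6 - 1
= 5

5


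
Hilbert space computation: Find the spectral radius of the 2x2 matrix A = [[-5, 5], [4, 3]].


For a 2x2 matrix, eigenvalues satisfy lambda^2 - (trace)*lambda + det = 0
trace = -5 + 3 = -2
det = -5*3 - 5*4 = -35
discriminant = (-2)^2 - 4*(-35) = 144
spectral radius = max |eigenvalue| = 7.0000

7.0000


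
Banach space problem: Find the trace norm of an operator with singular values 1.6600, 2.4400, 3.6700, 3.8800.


The nuclear norm is the sum of all singular values.
||T||_1 = 1.6600 + 2.4400 + 3.6700 + 3.8800
= 11.6500

11.6500


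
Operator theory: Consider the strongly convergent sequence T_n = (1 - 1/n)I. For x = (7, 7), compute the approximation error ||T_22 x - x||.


T_22 x - x = (1 - 1/22)x - x = -x/22
||x|| = sqrt(98) = 9.8995
||T_22 x - x|| = ||x||/22 = 9.8995/22 = 0.4500

0.4500


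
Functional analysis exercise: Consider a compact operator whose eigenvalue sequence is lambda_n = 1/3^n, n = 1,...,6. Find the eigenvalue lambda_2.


The eigenvalue formula gives lambda_2 = 1/3^2
= 1/9
= 0.1111

0.1111


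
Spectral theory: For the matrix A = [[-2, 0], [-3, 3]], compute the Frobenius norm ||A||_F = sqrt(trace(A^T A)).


||A||_F^2 = sum a_ij^2
= (-2)^2 + 0^2 + (-3)^2 + 3^2
= 4 + 0 + 9 + 9 = 22
||A||_F = sqrt(22) = 4.6904

4.6904


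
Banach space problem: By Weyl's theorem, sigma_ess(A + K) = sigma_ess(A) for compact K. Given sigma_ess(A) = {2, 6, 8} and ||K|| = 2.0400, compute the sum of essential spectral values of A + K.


By Weyl's theorem, the essential spectrum is invariant under compact perturbations.
sigma_ess(A + K) = sigma_ess(A) = {2, 6, 8}
Sum = 2 + 6 + 8 = 16

16


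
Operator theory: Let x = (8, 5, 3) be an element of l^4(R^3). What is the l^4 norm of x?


The l^4 norm = (sum |x_i|^4)^(1/4)
Sum of 4th powers = 4096 + 625 + 81 = 4802
||x||_4 = (4802)^(1/4) = 8.3244

8.3244


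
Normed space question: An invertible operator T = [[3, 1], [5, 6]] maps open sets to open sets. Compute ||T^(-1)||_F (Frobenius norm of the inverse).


det(T) = 3*6 - 1*5 = 13
T^(-1) = (1/13) * [[6, -1], [-5, 3]] = [[0.4615, -0.0769], [-0.3846, 0.2308]]
||T^(-1)||_F^2 = 0.4615^2 + (-0.0769)^2 + (-0.3846)^2 + 0.2308^2 = 0.4201
||T^(-1)||_F = sqrt(0.4201) = 0.6482

0.6482


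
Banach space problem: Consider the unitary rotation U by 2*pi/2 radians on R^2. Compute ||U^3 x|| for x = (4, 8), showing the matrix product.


U is a rotation by theta = 2*pi/2
U^3 = rotation by 3*theta = 6*pi/2 = 2*pi/2 (mod 2*pi)
cos(2*pi/2) = -1.0000, sin(2*pi/2) = 0.0000
U^3 x = (-1.0000 * 4 - 0.0000 * 8, 0.0000 * 4 + -1.0000 * 8)
= (-4.0000, -8.0000)
||U^3 x|| = sqrt((-4.0000)^2 + (-8.0000)^2) = sqrt(80.0000) = 8.9443

8.9443


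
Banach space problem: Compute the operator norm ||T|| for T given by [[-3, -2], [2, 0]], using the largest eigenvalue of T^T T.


A^T A = [[13, 6], [6, 4]]
trace(A^T A) = 17, det(A^T A) = 16
discriminant = 17^2 - 4*16 = 225
Largest eigenvalue of A^T A = (trace + sqrt(disc))/2 = 16.0000
||T|| = sqrt(16.0000) = 4.0000

4.0000


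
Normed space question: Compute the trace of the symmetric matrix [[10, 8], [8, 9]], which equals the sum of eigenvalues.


For a self-adjoint (symmetric) matrix, the eigenvalues are real.
The sum of eigenvalues equals the trace of the matrix.
trace = 10 + 9 = 19

19


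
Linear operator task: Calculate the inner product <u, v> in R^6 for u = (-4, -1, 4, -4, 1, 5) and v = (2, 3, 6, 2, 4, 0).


Computing the standard inner product <u, v> = sum u_i * v_i
= -4*2 + -1*3 + 4*6 + -4*2 + 1*4 + 5*0
= -8 + -3 + 24 + -8 + 4 + 0
= 9

9


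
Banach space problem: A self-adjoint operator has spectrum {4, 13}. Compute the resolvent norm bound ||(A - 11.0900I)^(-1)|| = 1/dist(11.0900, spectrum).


dist(11.0900, {4, 13}) = min(|11.0900 - 4|, |11.0900 - 13|)
= min(7.0900, 1.9100) = 1.9100
Resolvent bound = 1/1.9100 = 0.5236

0.5236


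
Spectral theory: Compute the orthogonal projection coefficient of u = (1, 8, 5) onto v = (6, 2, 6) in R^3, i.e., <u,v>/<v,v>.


Computing <u,v> = 1*6 + 8*2 + 5*6 = 52
Computing <v,v> = 6^2 + 2^2 + 6^2 = 76
Projection coefficient = 52/76 = 0.6842

0.6842


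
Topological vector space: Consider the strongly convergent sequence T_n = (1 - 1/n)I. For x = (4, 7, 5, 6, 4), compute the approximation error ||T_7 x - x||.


T_7 x - x = (1 - 1/7)x - x = -x/7
||x|| = sqrt(142) = 11.9164
||T_7 x - x|| = ||x||/7 = 11.9164/7 = 1.7023

1.7023


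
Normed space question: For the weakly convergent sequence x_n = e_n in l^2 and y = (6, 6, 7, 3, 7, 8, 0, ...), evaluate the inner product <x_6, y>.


x_6 = e_6 is the standard basis vector with 1 in position 6.
<x_6, y> = y_6 = 8
As n -> infinity, <x_n, y> -> 0, confirming weak convergence of (x_n) to 0.

8


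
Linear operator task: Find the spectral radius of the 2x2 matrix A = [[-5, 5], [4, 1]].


For a 2x2 matrix, eigenvalues satisfy lambda^2 - (trace)*lambda + det = 0
trace = -5 + 1 = -4
det = -5*1 - 5*4 = -25
discriminant = (-4)^2 - 4*(-25) = 116
spectral radius = max |eigenvalue| = 7.3852

7.3852


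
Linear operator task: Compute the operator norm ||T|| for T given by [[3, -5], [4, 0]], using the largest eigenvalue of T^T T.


A^T A = [[25, -15], [-15, 25]]
trace(A^T A) = 50, det(A^T A) = 400
discriminant = 50^2 - 4*400 = 900
Largest eigenvalue of A^T A = (trace + sqrt(disc))/2 = 40.0000
||T|| = sqrt(40.0000) = 6.3246

6.3246


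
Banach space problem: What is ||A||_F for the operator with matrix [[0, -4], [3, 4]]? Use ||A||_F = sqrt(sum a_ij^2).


||A||_F^2 = sum a_ij^2
= 0^2 + (-4)^2 + 3^2 + 4^2
= 0 + 16 + 9 + 16 = 41
||A||_F = sqrt(41) = 6.4031

6.4031


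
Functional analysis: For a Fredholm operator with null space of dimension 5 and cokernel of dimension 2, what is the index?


The Fredholm index is defined as ind(T) = dim(ker T) - dim(coker T)
= 5 - 2
= 3

3


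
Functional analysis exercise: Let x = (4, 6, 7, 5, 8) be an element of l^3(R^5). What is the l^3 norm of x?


The l^3 norm = (sum |x_i|^3)^(1/3)
Sum of 3th powers = 64 + 216 + 343 + 125 + 512 = 1260
||x||_3 = (1260)^(1/3) = 10.8008

10.8008


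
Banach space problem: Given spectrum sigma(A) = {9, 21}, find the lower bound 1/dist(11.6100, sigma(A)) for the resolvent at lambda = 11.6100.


dist(11.6100, {9, 21}) = min(|11.6100 - 9|, |11.6100 - 21|)
= min(2.6100, 9.3900) = 2.6100
Resolvent bound = 1/2.6100 = 0.3831

0.3831


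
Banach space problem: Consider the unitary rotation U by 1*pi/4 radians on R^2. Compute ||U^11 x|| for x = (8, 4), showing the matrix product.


U is a rotation by theta = 1*pi/4
U^11 = rotation by 11*theta = 11*pi/4 = 3*pi/4 (mod 2*pi)
cos(3*pi/4) = -0.7071, sin(3*pi/4) = 0.7071
U^11 x = (-0.7071 * 8 - 0.7071 * 4, 0.7071 * 8 + -0.7071 * 4)
= (-8.4853, 2.8284)
||U^11 x|| = sqrt((-8.4853)^2 + 2.8284^2) = sqrt(80.0000) = 8.9443

8.9443


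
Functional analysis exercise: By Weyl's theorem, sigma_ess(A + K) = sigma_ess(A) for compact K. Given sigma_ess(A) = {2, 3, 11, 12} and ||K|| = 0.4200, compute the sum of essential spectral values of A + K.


By Weyl's theorem, the essential spectrum is invariant under compact perturbations.
sigma_ess(A + K) = sigma_ess(A) = {2, 3, 11, 12}
Sum = 2 + 3 + 11 + 12 = 28

28


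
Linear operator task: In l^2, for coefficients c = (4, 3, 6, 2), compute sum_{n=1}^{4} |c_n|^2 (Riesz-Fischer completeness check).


sum |c_n|^2 = 4^2 + 3^2 + 6^2 + 2^2
= 16 + 9 + 36 + 4
= 65

65


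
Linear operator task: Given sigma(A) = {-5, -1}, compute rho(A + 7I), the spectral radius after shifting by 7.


Spectrum of A + 7I = {2, 6}
Spectral radius = max |lambda| over the shifted spectrum
= max(2, 6) = 6

6


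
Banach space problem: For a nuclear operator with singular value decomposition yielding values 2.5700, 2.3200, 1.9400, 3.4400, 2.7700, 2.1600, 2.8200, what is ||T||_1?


The nuclear norm is the sum of all singular values.
||T||_1 = 2.5700 + 2.3200 + 1.9400 + 3.4400 + 2.7700 + 2.1600 + 2.8200
= 18.0200

18.0200


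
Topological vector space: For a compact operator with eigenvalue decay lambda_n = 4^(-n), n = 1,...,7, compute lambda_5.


The eigenvalue formula gives lambda_5 = 1/4^5
= 1/1024
= 9.7656e-04

9.7656e-04


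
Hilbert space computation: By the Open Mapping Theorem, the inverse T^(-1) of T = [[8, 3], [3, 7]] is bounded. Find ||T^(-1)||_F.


det(T) = 8*7 - 3*3 = 47
T^(-1) = (1/47) * [[7, -3], [-3, 8]] = [[0.1489, -0.0638], [-0.0638, 0.1702]]
||T^(-1)||_F^2 = 0.1489^2 + (-0.0638)^2 + (-0.0638)^2 + 0.1702^2 = 0.0593
||T^(-1)||_F = sqrt(0.0593) = 0.2435

0.2435


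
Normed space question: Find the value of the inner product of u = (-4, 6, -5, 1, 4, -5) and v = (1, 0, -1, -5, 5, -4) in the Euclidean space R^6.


Computing the standard inner product <u, v> = sum u_i * v_i
= -4*1 + 6*0 + -5*-1 + 1*-5 + 4*5 + -5*-4
= -4 + 0 + 5 + -5 + 20 + 20
= 36

36


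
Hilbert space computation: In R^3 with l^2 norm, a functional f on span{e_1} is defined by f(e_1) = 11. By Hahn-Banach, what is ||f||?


The norm of f is given by ||f|| = sup_{||x||=1} |f(x)|.
On span{e_1}, ||e_1|| = 1, so ||f|| = |f(e_1)| / ||e_1||
= |11| / 1 = 11.0000

11.0000


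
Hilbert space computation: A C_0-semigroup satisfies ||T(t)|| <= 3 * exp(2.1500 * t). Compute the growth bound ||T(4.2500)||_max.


||T(4.2500)|| <= 3 * exp(2.1500 * 4.2500)
= 3 * exp(9.1375)
= 3 * 9297.4923
= 27892.4770

27892.4770


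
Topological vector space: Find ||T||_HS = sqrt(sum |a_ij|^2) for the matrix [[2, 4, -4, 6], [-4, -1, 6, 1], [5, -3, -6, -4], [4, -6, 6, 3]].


The Hilbert-Schmidt norm is sqrt(sum of squares of all entries).
Sum of squares = 2^2 + 4^2 + (-4)^2 + 6^2 + (-4)^2 + (-1)^2 + 6^2 + 1^2 + 5^2 + (-3)^2 + (-6)^2 + (-4)^2 + 4^2 + (-6)^2 + 6^2 + 3^2
= 4 + 16 + 16 + 36 + 16 + 1 + 36 + 1 + 25 + 9 + 36 + 16 + 16 + 36 + 36 + 9 = 309
||T||_HS = sqrt(309) = 17.5784

17.5784


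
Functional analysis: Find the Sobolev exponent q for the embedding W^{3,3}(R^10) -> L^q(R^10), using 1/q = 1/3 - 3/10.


Using the Sobolev embedding formula: 1/q = 1/p - k/n
1/q = 1/3 - 3/10 = 1/30
q = 1/(1/30) = 30

30.0000


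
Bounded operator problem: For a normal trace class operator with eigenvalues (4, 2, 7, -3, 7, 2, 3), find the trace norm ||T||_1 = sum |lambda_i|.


For a normal operator, singular values equal |eigenvalues|.
Trace norm = sum |lambda_i| = 4 + 2 + 7 + 3 + 7 + 2 + 3
= 28

28


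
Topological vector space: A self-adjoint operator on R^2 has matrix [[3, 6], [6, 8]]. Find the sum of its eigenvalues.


For a self-adjoint (symmetric) matrix, the eigenvalues are real.
The sum of eigenvalues equals the trace of the matrix.
trace = 3 + 8 = 11

11


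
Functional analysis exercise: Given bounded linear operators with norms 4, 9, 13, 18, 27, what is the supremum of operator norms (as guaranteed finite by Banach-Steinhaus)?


By the Uniform Boundedness Principle, the supremum of norms is finite.
sup_k ||T_k|| = max(4, 9, 13, 18, 27) = 27

27


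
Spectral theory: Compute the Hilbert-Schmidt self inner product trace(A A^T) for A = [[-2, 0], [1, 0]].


trace(A * A^T) = sum of squares of all entries
= (-2)^2 + 0^2 + 1^2 + 0^2
= 4 + 0 + 1 + 0
= 5

5


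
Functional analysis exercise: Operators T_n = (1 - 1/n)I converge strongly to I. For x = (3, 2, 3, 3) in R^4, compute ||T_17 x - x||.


T_17 x - x = (1 - 1/17)x - x = -x/17
||x|| = sqrt(31) = 5.5678
||T_17 x - x|| = ||x||/17 = 5.5678/17 = 0.3275

0.3275


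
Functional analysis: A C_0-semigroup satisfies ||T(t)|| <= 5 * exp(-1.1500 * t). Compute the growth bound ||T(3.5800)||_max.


||T(3.5800)|| <= 5 * exp(-1.1500 * 3.5800)
= 5 * exp(-4.1170)
= 5 * 0.0163
= 0.0815

0.0815


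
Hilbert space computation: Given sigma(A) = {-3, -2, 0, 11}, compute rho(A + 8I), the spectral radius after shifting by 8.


Spectrum of A + 8I = {5, 6, 8, 19}
Spectral radius = max |lambda| over the shifted spectrum
= max(5, 6, 8, 19) = 19

19


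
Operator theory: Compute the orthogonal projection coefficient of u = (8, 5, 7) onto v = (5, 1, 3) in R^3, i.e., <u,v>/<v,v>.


Computing <u,v> = 8*5 + 5*1 + 7*3 = 66
Computing <v,v> = 5^2 + 1^2 + 3^2 = 35
Projection coefficient = 66/35 = 1.8857

1.8857


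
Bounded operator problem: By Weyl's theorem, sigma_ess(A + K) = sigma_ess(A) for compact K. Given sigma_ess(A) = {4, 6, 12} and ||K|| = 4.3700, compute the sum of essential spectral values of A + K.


By Weyl's theorem, the essential spectrum is invariant under compact perturbations.
sigma_ess(A + K) = sigma_ess(A) = {4, 6, 12}
Sum = 4 + 6 + 12 = 22

22


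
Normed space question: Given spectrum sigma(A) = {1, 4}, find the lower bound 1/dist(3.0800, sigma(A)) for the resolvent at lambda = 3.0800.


dist(3.0800, {1, 4}) = min(|3.0800 - 1|, |3.0800 - 4|)
= min(2.0800, 0.9200) = 0.9200
Resolvent bound = 1/0.9200 = 1.0870

1.0870


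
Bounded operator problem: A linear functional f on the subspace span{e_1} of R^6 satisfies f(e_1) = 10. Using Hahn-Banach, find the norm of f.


The norm of f is given by ||f|| = sup_{||x||=1} |f(x)|.
On span{e_1}, ||e_1|| = 1, so ||f|| = |f(e_1)| / ||e_1||
= |10| / 1 = 10.0000

10.0000


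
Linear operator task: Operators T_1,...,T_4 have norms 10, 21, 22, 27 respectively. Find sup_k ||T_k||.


By the Uniform Boundedness Principle, the supremum of norms is finite.
sup_k ||T_k|| = max(10, 21, 22, 27) = 27

27


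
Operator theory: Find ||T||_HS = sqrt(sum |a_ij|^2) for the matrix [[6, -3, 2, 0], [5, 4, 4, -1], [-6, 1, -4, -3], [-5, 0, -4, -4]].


The Hilbert-Schmidt norm is sqrt(sum of squares of all entries).
Sum of squares = 6^2 + (-3)^2 + 2^2 + 0^2 + 5^2 + 4^2 + 4^2 + (-1)^2 + (-6)^2 + 1^2 + (-4)^2 + (-3)^2 + (-5)^2 + 0^2 + (-4)^2 + (-4)^2
= 36 + 9 + 4 + 0 + 25 + 16 + 16 + 1 + 36 + 1 + 16 + 9 + 25 + 0 + 16 + 16 = 226
||T||_HS = sqrt(226) = 15.0333

15.0333


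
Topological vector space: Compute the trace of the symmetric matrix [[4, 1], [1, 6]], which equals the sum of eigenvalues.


For a self-adjoint (symmetric) matrix, the eigenvalues are real.
The sum of eigenvalues equals the trace of the matrix.
trace = 4 + 6 = 10

10


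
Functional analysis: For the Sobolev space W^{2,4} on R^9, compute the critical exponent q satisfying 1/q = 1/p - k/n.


Using the Sobolev embedding formula: 1/q = 1/p - k/n
1/q = 1/4 - 2/9 = 1/36
q = 1/(1/36) = 36

36.0000


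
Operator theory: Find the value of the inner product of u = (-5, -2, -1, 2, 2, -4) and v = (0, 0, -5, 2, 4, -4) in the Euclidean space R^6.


Computing the standard inner product <u, v> = sum u_i * v_i
= -5*0 + -2*0 + -1*-5 + 2*2 + 2*4 + -4*-4
= 0 + 0 + 5 + 4 + 8 + 16
= 33

33


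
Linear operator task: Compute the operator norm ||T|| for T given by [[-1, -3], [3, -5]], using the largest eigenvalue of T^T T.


A^T A = [[10, -12], [-12, 34]]
trace(A^T A) = 44, det(A^T A) = 196
discriminant = 44^2 - 4*196 = 1152
Largest eigenvalue of A^T A = (trace + sqrt(disc))/2 = 38.9706
||T|| = sqrt(38.9706) = 6.2426

6.2426


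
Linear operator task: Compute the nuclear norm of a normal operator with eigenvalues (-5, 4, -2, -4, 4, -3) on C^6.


For a normal operator, singular values equal |eigenvalues|.
Trace norm = sum |lambda_i| = 5 + 4 + 2 + 4 + 4 + 3
= 22

22


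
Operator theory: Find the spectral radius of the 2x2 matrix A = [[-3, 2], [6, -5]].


For a 2x2 matrix, eigenvalues satisfy lambda^2 - (trace)*lambda + det = 0
trace = -3 + -5 = -8
det = -3*-5 - 2*6 = 3
discriminant = (-8)^2 - 4*(3) = 52
spectral radius = max |eigenvalue| = 7.6056

7.6056


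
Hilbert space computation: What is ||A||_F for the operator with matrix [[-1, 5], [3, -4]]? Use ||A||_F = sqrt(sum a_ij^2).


||A||_F^2 = sum a_ij^2
= (-1)^2 + 5^2 + 3^2 + (-4)^2
= 1 + 25 + 9 + 16 = 51
||A||_F = sqrt(51) = 7.1414

7.1414


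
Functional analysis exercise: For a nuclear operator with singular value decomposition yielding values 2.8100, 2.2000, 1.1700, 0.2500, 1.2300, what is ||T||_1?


The nuclear norm is the sum of all singular values.
||T||_1 = 2.8100 + 2.2000 + 1.1700 + 0.2500 + 1.2300
= 7.6600

7.6600


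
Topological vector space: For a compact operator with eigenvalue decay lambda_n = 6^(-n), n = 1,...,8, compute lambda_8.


The eigenvalue formula gives lambda_8 = 1/6^8
= 1/1679616
= 5.9537e-07

5.9537e-07


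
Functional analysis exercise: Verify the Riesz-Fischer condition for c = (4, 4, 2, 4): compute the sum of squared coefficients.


sum |c_n|^2 = 4^2 + 4^2 + 2^2 + 4^2
= 16 + 16 + 4 + 16
= 52

52


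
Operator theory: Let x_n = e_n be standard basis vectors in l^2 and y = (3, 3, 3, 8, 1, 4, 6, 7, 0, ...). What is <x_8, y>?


x_8 = e_8 is the standard basis vector with 1 in position 8.
<x_8, y> = y_8 = 7
As n -> infinity, <x_n, y> -> 0, confirming weak convergence of (x_n) to 0.

7


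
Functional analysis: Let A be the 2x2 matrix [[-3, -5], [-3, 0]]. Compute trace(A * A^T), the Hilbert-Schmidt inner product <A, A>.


trace(A * A^T) = sum of squares of all entries
= (-3)^2 + (-5)^2 + (-3)^2 + 0^2
= 9 + 25 + 9 + 0
= 43

43
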